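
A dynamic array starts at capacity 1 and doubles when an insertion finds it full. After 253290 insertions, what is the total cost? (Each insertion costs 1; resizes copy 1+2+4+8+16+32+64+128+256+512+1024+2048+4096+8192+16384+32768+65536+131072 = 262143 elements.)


Insertion cost: 253290 (one per element)
Resizes occur just before inserting elements 2, 3, 5, 9, ...
Elements copied at each resize: 1 + 2 + 4 + 8 + 16 + 32 + 64 + 128 + 256 + 512 + 1024 + 2048 + 4096 + 8192 + 16384 + 32768 + 65536 + 131072
Sum of copies = 262143 (geometric series: 2^k - 1)
Total = 253290 + 262143 = 515433


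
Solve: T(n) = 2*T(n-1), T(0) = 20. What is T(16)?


Unrolling:
T(16) = 2*T(15) = 2^2*T(14) = ... = 2^16*T(0)
= 2^16 * 20
= 65536 * 20 = 1310720


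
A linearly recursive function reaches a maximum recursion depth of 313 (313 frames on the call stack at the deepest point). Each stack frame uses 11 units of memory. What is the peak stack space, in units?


Maximum recursion depth = 313 frames
Memory per frame = 11 units
Total stack space = depth * frame_size
= 313 * 11 = 3443


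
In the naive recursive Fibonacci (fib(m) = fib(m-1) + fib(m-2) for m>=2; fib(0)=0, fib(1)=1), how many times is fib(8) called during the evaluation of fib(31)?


Let N(m) = number of times fib(m) is called while evaluating fib(31).
N(31) = 1 (the initial call).
N(30) = 1 (only fib(31) calls it).
For 1 <= m <= 29: fib(m) is called by fib(m+1) and fib(m+2), so
  N(m) = N(m+1) + N(m+2).
fib(0) is called only by fib(2), so N(0) = N(2).
Walk down from m=31:
  N(31)=1, N(30)=1, N(29)=2, N(28)=3, N(27)=5, N(26)=8, N(25)=13, N(24)=21, N(23)=34, N(22)=55, N(21)=89, N(20)=144, N(19)=233, N(18)=377, N(17)=610, N(16)=987, N(15)=1597, N(14)=2584, N(13)=4181, N(12)=6765, N(11)=10946, N(10)=17711, N(9)=28657, N(8)=46368
N(8) = 46368


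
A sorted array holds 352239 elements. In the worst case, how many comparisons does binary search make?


Halving sequence: 352239 -> 176119 -> 88059 -> 44029 -> 22014 -> 11007 -> 5503 -> 2751 -> 1375 -> 687 -> 343 -> 171 -> 85 -> 42 -> 21 -> 10 -> 5 -> 2 -> 1
Number of halvings = 18
Max comparisons = 18 + 1 = 19


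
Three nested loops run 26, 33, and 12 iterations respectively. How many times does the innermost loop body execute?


Loop 1 (outermost): 26 iterations
Loop 2 (middle): 33 iterations per outer
Loop 3 (innermost): 12 iterations per middle
Total = 26 * 33 * 12 = 10296


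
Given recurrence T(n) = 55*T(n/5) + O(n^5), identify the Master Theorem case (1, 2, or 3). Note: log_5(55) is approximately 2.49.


Master Theorem parameters: a=55, b=5, c=5
log_b(a) = 2.49
Compare b^c with a: 5^5 = 3125 > 55, so c > log_b(a).
Comparing c=5 vs log_b(a)=2.49:
5 > 2.49 => Case 3
Result: T(n) = O(n^5)
Master Theorem case = 3


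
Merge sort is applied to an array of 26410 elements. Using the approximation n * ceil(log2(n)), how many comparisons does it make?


Merge sort divides the array into halves recursively.
Number of levels = ceil(log2(26410)) = 15
At each level, approximately n = 26410 comparisons are needed for merging.
Total comparisons ~ n * ceil(log2(n)) = 26410 * 15 = 396150


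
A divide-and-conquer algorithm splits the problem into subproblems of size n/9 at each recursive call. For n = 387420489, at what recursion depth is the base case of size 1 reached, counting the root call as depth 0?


At each depth, the problem size is divided by 9:
  Depth 0: problem size = 387420489
  Depth 1: problem size = 43046721
  Depth 2: problem size = 4782969
  Depth 3: problem size = 531441
  Depth 4: problem size = 59049
  Depth 5: problem size = 6561
  Depth 6: problem size = 729
  Depth 7: problem size = 81
  Depth 8: problem size = 9
  Depth 9: problem size = 1 (base case)
The base case is reached at depth log_9(387420489) = 9 (the tree has 10 levels counting depth 0, but the depth asked for is 9).
Recursion depth = 9


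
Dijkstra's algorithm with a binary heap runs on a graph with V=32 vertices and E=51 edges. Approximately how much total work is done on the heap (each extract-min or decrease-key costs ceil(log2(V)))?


Dijkstra with a binary heap: each vertex is extracted once, each edge may relax once.
Each heap operation costs O(log V).
V + E = 32 + 51 = 83
ceil(log2(32)) = 5 (since 2^4 = 16 < 32 <= 32 = 2^5)
Total heap work = (V+E) * ceil(log2(V)) = 83 * 5 = 415


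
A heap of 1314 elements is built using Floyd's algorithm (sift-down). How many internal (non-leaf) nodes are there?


Leaf nodes occupy roughly half the array.
Sift-down is called for each internal node, starting from the last one.
Internal nodes = floor(n/2) = floor(1314/2) = 657


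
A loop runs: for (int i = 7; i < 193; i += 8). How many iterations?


Loop starts at i = 7, increments by 8, stops when i >= 193.
Number of iterations = ceil((193 - 7) / 8)
= ceil(186 / 8)
= 24


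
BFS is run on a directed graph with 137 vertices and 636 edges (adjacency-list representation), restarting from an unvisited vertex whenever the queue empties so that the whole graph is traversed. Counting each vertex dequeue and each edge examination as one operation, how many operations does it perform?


A full BFS traversal dequeues each vertex exactly once and examines each directed edge exactly once.
V = 137 (vertex processing cost)
E = 636 (edge examination cost)
Total operations proportional to V + E = 137 + 636 = 773


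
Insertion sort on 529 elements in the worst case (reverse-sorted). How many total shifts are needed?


In the worst case (reverse-sorted), each element shifts past all previous:
  Element 1: 1 shifts
  Element 2: 2 shifts
  Element 3: 3 shifts
  Element 4: 4 shifts
  Element 5: 5 shifts
  ...
  Element 528: 528 shifts
Total = 1 + 2 + ... + 528
= 529*(529-1)/2 = 139656


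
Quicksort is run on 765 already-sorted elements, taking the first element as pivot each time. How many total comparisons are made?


Sum of comparisons per partition:
764 + 763 + ... + 1 + 0
= 765 * (765 - 1) / 2
= 765 * 764 / 2
= 292230


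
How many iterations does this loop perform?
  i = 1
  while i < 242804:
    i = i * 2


The loop variable doubles each iteration:
i = 1 -> 2 -> 4 -> 8 -> 16 -> 32 -> 64 -> 128 -> 256 -> 512 -> 1024 -> 2048 -> 4096 -> 8192 -> 16384 -> 32768 -> 65536 -> 131072 -> 262144 (stop, 262144 >= 242804)
Number of doublings = ceil(log2(242804)) = 18


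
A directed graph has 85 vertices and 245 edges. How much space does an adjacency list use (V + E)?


Adjacency list: one list head per vertex + one entry per edge
Vertex heads: 85
Edge entries: 245
Total = 85 + 245 = 330


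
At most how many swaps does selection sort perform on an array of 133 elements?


Each of the 132 passes places one element in its final position.
Pass 1: swap minimum into position 0
Pass 2: swap minimum of remaining into position 1
...
Pass 132: last two elements, one swap
Maximum swaps = 133 - 1 = 132


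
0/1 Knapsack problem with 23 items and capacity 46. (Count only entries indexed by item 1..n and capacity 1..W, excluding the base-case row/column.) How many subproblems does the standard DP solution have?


The DP table is indexed by (item, capacity).
Rows: 23 items
Columns: 46 capacity values (1 to W)
Total subproblems = 23 * 46 = 1058


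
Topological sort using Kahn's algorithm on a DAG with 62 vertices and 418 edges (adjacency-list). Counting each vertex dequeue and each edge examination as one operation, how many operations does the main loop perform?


Kahn's algorithm:
  1. Compute in-degrees: O(V + E)
  2. Process queue: each vertex dequeued once (O(V))
     each edge examined once (O(E))
Total = V + E = 62 + 418 = 480


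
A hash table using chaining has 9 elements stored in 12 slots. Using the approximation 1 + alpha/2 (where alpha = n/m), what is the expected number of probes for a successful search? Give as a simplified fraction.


Load factor alpha = n/m = 9/12
Expected probes = 1 + alpha/2 = 1 + 9/(2*12)
= 1 + 9/24
= 24/24 + 9/24
= 33/24
Simplify: 11/8


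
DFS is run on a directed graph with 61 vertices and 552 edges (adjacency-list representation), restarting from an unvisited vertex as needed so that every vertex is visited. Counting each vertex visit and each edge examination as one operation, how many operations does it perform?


A full DFS traversal processes each vertex exactly once (push/pop on stack).
Each directed edge is examined once.
V = 61, E = 552
V + E = 613


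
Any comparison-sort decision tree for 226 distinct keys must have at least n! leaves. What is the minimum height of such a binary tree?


A binary decision tree of height h has at most 2^h leaves and needs at least n! of them, so h >= ceil(log2(n!)).
226! is far too large to multiply out, so use Stirling's series:
  ln(n!) ~ n ln n - n + (1/2) ln(2 pi n) + 1/(12n)  (error below 1/(360 n^3), negligible here)
  ln(226) = 5.4205350
  n ln n = 226 * 5.4205350 = 1225.0409
  (1/2) ln(2 pi * 226) = (1/2) ln(1419.9999) = 3.6292
  1/(12*226) = 0.0004
  ln(226!) ~ 1225.0409 - 226 + 3.6292 + 0.0004 = 1002.6705
Convert to base 2: log2(226!) = 1002.6705 / ln 2 = 1002.6705 / 0.69314718 = 1446.5478
ceil(1446.5478) = 1447


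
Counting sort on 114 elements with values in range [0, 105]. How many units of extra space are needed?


Output array size: 114 (to store sorted result)
Count array size: 106 (one slot per possible value, range 0 to 105)
Total extra space = 114 + 106 = 220


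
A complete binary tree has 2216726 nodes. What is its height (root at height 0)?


In a complete binary tree, level k holds nodes 2^k .. 2^(k+1)-1 (1-indexed).
Height = floor(log2(n)) = floor(log2(2216726)) = 21
Check: 2^21 = 2097152 <= 2216726 < 4194304 = 2^22


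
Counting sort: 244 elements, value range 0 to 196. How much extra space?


n = 244 (output array)
k = 197 (count array for 197 distinct values)
Extra space = 244 + 197 = 441


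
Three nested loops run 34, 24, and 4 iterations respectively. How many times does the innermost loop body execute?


Loop 1 (outermost): 34 iterations
Loop 2 (middle): 24 iterations per outer
Loop 3 (innermost): 4 iterations per middle
Total = 34 * 24 * 4 = 3264


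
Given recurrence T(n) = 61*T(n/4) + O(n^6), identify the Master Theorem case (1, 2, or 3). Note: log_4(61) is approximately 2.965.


Master Theorem parameters: a=61, b=4, c=6
log_b(a) = 2.965
Compare b^c with a: 4^6 = 4096 > 61, so c > log_b(a).
Comparing c=6 vs log_b(a)=2.965:
6 > 2.965 => Case 3
Result: T(n) = O(n^6)
Master Theorem case = 3


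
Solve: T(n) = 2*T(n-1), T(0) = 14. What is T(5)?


Unrolling:
T(5) = 2*T(4) = 2^2*T(3) = ... = 2^5*T(0)
= 2^5 * 14
= 32 * 14 = 448


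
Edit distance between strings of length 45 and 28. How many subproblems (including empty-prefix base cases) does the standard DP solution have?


The table includes base cases (empty prefixes).
Rows: (m+1) = 46
Columns: (n+1) = 29
Total = 46 * 29 = 1334


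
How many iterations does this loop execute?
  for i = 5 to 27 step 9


The loop variable i takes values starting at 5 and increments by 9 each iteration.
Sequence: i = 5, 14, 23
The upper bound 27 is inclusive, so the count is floor((last - first) / step) + 1:
floor((27 - 5) / 9) + 1 = floor(22/9) + 1 = 2 + 1 = 3


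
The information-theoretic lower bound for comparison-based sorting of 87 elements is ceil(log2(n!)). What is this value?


A binary decision tree of height h has at most 2^h leaves and needs at least n! of them, so h >= ceil(log2(n!)).
87! is far too large to multiply out, so use Stirling's series:
  ln(n!) ~ n ln n - n + (1/2) ln(2 pi n) + 1/(12n)  (error below 1/(360 n^3), negligible here)
  ln(87) = 4.4659081
  n ln n = 87 * 4.4659081 = 388.5340
  (1/2) ln(2 pi * 87) = (1/2) ln(546.6371) = 3.1519
  1/(12*87) = 0.0010
  ln(87!) ~ 388.5340 - 87 + 3.1519 + 0.0010 = 304.6869
Convert to base 2: log2(87!) = 304.6869 / ln 2 = 304.6869 / 0.69314718 = 439.5703
ceil(439.5703) = 440


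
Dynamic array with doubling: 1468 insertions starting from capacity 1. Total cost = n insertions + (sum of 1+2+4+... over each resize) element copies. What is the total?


n = 1468
Insertion costs: 1468
Resizes copy 1, 2, 4, ... up to the largest power of 2 that is <= n-1 = 1467, i.e. 1024.
Copy costs = 1 + 2 + 4 + 8 + 16 + 32 + 64 + 128 + 256 + 512 + 1024 = 2047
Total = 1468 + 2047 = 3515


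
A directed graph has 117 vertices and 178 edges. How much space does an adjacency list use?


Adjacency list: one list head per vertex + one entry per edge
Vertex heads: 117
Edge entries: 178
Total = 117 + 178 = 295


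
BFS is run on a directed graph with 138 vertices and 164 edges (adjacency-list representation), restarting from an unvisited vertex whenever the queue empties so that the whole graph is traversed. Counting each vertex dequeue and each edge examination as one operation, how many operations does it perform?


A full BFS traversal dequeues each vertex exactly once and examines each directed edge exactly once.
V = 138 (vertex processing cost)
E = 164 (edge examination cost)
Total operations proportional to V + E = 138 + 164 = 302


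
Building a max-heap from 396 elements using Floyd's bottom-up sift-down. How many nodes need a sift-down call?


In a heap of 396 elements (0-indexed array):
  Last element index: 395
  Parent of last element: floor((395 - 1) / 2) = 197
  Internal nodes: indices 0 to 197
  Count = floor(396/2) = 198


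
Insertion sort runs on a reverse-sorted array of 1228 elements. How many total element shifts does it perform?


Sum of shifts = 1 + 2 + 3 + ... + 1227
= 1228 * 1227 / 2
= 1506756 / 2
= 753378


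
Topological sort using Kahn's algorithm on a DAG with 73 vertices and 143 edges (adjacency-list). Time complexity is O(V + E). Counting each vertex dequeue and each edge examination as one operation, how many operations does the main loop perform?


Kahn's algorithm:
  1. Compute in-degrees: O(V + E)
  2. Process queue: each vertex dequeued once (O(V))
     each edge examined once (O(E))
Total = V + E = 73 + 143 = 216


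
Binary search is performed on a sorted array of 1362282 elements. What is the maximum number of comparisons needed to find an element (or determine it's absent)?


Binary search halves the search space each comparison:
  Step 1: search space = 1362282 -> 681141
  Step 2: search space = 681141 -> 340570
  Step 3: search space = 340570 -> 170285
  Step 4: search space = 170285 -> 85142
  Step 5: search space = 85142 -> 42571
  Step 6: search space = 42571 -> 21285
  Step 7: search space = 21285 -> 10642
  Step 8: search space = 10642 -> 5321
  Step 9: search space = 5321 -> 2660
  Step 10: search space = 2660 -> 1330
  Step 11: search space = 1330 -> 665
  Step 12: search space = 665 -> 332
  Step 13: search space = 332 -> 166
  Step 14: search space = 166 -> 83
  Step 15: search space = 83 -> 41
  Step 16: search space = 41 -> 20
  Step 17: search space = 20 -> 10
  Step 18: search space = 10 -> 5
  Step 19: search space = 5 -> 2
  Step 20: search space = 2 -> 1
  Step 21: search space = 1 (final check)
Maximum comparisons = floor(log2(1362282)) + 1 = 20 + 1 = 21


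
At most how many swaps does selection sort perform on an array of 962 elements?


Each of the 961 passes places one element in its final position.
Pass 1: swap minimum into position 0
Pass 2: swap minimum of remaining into position 1
...
Pass 961: last two elements, one swap
Maximum swaps = 962 - 1 = 961


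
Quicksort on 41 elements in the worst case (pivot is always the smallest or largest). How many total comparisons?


In the worst case, each partition step picks the worst pivot:
  Partition 1: 40 comparisons (n-1 elements to compare)
  Partition 2: 39 comparisons
  Partition 3: 38 comparisons
  Partition 4: 37 comparisons
  Partition 5: 36 comparisons
  ...
  Last partition: 0 comparisons
Total = (n-1) + (n-2) + ... + 1 + 0 = n*(n-1)/2
= 41*40/2 = 820


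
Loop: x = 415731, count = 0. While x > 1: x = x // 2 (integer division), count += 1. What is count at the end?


The variable x halves each step:
x = 415731 -> 207865 -> 103932 -> 51966 -> 25983 -> 12991 -> 6495 -> 3247 -> 1623 -> 811 -> 405 -> 202 -> 101 -> 50 -> 25 -> 12 -> 6 -> 3 -> 1
Number of halvings = floor(log2(415731)) = 18


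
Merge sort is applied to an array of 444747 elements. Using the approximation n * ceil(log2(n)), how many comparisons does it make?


Merge sort divides the array into halves recursively.
Number of levels = ceil(log2(444747)) = 19
At each level, approximately n = 444747 comparisons are needed for merging.
Total comparisons ~ n * ceil(log2(n)) = 444747 * 19 = 8450193


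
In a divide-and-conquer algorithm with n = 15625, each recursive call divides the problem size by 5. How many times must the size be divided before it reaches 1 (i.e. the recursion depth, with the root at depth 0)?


Number of divisions = log_5(15625)
Sizes: 15625 -> 3125 -> 625 -> 125 -> 25 -> 5 -> 1 (6 divisions)
Recursion depth = 6


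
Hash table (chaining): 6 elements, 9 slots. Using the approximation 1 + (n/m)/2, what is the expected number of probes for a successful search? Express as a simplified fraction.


Computing expected probes:
alpha = 6/9
= 1 + alpha/2
= 1 + 6/(2*9)
= (2*9 + 6) / (2*9)
= 24/18 = 4/3


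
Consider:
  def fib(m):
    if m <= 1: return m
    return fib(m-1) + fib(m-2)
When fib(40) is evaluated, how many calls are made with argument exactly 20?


Let N(m) = number of times fib(m) is called while evaluating fib(40).
N(40) = 1 (the initial call).
N(39) = 1 (only fib(40) calls it).
For 1 <= m <= 38: fib(m) is called by fib(m+1) and fib(m+2), so
  N(m) = N(m+1) + N(m+2).
fib(0) is called only by fib(2), so N(0) = N(2).
Walk down from m=40:
  N(40)=1, N(39)=1, N(38)=2, N(37)=3, N(36)=5, N(35)=8, N(34)=13, N(33)=21, N(32)=34, N(31)=55, N(30)=89, N(29)=144, N(28)=233, N(27)=377, N(26)=610, N(25)=987, N(24)=1597, N(23)=2584, N(22)=4181, N(21)=6765, N(20)=10946
N(20) = 10946


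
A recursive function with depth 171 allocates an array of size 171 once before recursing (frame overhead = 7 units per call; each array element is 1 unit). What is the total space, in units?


Array allocation: 171 units (allocated once)
Stack frames: 171 deep * 7 per frame = 1197 units
Total = 171 + 1197 = 1368


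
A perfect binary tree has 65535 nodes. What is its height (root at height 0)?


For a perfect binary tree of height h: n = 2^(h+1) - 1, so h = log2(n+1) - 1.
  n + 1 = 65536 = 2^16
  log2(65536) = 16
  height = 16 - 1 = 15


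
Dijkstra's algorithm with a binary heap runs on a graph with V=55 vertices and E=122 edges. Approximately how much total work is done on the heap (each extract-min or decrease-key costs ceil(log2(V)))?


Dijkstra with a binary heap: each vertex is extracted once, each edge may relax once.
Each heap operation costs O(log V).
V + E = 55 + 122 = 177
ceil(log2(55)) = 6 (since 2^5 = 32 < 55 <= 64 = 2^6)
Total heap work = (V+E) * ceil(log2(V)) = 177 * 6 = 1062


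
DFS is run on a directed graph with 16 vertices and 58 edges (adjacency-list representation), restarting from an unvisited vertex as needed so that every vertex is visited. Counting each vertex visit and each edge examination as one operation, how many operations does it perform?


A full DFS traversal processes each vertex exactly once (push/pop on stack).
Each directed edge is examined once.
V = 16, E = 58
V + E = 74


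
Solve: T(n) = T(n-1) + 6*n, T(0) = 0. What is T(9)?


Expanding the recurrence:
T(9) = T(8) + 6*9
       = T(7) + 6*8 + 6*9
       ...
       = T(0) + 6*(1 + 2 + ... + 9)
       = 0 + 6 * 9*10/2
       = 0 + 6 * 45
       = 0 + 270 = 270


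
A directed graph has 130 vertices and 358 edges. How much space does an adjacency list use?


Adjacency list: one list head per vertex + one entry per edge
Vertex heads: 130
Edge entries: 358
Total = 130 + 358 = 488


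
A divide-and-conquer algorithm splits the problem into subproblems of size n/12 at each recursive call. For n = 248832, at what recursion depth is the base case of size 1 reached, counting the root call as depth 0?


At each depth, the problem size is divided by 12:
  Depth 0: problem size = 248832
  Depth 1: problem size = 20736
  Depth 2: problem size = 1728
  Depth 3: problem size = 144
  Depth 4: problem size = 12
  Depth 5: problem size = 1 (base case)
The base case is reached at depth log_12(248832) = 5 (the tree has 6 levels counting depth 0, but the depth asked for is 5).
Recursion depth = 5


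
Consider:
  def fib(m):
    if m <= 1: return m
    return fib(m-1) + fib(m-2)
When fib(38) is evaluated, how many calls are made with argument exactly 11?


Let N(m) = number of times fib(m) is called while evaluating fib(38).
N(38) = 1 (the initial call).
N(37) = 1 (only fib(38) calls it).
For 1 <= m <= 36: fib(m) is called by fib(m+1) and fib(m+2), so
  N(m) = N(m+1) + N(m+2).
fib(0) is called only by fib(2), so N(0) = N(2).
Walk down from m=38:
  N(38)=1, N(37)=1, N(36)=2, N(35)=3, N(34)=5, N(33)=8, N(32)=13, N(31)=21, N(30)=34, N(29)=55, N(28)=89, N(27)=144, N(26)=233, N(25)=377, N(24)=610, N(23)=987, N(22)=1597, N(21)=2584, N(20)=4181, N(19)=6765, N(18)=10946, N(17)=17711, N(16)=28657, N(15)=46368, N(14)=75025, N(13)=121393, N(12)=196418, N(11)=317811
N(11) = 317811


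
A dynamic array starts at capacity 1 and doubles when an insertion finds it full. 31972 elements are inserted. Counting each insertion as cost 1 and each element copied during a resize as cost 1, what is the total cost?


n = 31972
Insertion costs: 31972
Resizes copy 1, 2, 4, ... up to the largest power of 2 that is <= n-1 = 31971, i.e. 16384.
Copy costs = 1 + 2 + 4 + 8 + 16 + 32 + 64 + 128 + 256 + 512 + 1024 + 2048 + 4096 + 8192 + 16384 = 32767
Total = 31972 + 32767 = 64739


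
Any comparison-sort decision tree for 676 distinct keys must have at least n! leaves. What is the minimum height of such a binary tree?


A binary decision tree of height h has at most 2^h leaves and needs at least n! of them, so h >= ceil(log2(n!)).
676! is far too large to multiply out, so use Stirling's series:
  ln(n!) ~ n ln n - n + (1/2) ln(2 pi n) + 1/(12n)  (error below 1/(360 n^3), negligible here)
  ln(676) = 6.5161931
  n ln n = 676 * 6.5161931 = 4404.9465
  (1/2) ln(2 pi * 676) = (1/2) ln(4247.4333) = 4.1770
  1/(12*676) = 0.0001
  ln(676!) ~ 4404.9465 - 676 + 4.1770 + 0.0001 = 3733.1236
Convert to base 2: log2(676!) = 3733.1236 / ln 2 = 3733.1236 / 0.69314718 = 5385.7589
ceil(5385.7589) = 5386


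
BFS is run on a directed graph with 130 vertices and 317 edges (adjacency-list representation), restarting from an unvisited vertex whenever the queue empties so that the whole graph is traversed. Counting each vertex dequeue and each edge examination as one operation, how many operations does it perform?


A full BFS traversal dequeues each vertex exactly once and examines each directed edge exactly once.
V = 130 (vertex processing cost)
E = 317 (edge examination cost)
Total operations proportional to V + E = 130 + 317 = 447


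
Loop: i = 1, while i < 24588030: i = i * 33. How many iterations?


i multiplies by 33 each step:
i = 1 -> 33 -> 1089 -> 35937 -> 1185921 -> 39135393 (stop)
Iterations = ceil(log_33(24588030)) = 5


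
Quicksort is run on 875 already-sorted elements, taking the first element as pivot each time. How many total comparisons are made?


Sum of comparisons per partition:
874 + 873 + ... + 1 + 0
= 875 * (875 - 1) / 2
= 875 * 874 / 2
= 382375


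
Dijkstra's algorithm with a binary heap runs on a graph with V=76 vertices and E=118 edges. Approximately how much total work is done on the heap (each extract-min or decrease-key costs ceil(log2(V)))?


Dijkstra with a binary heap: each vertex is extracted once, each edge may relax once.
Each heap operation costs O(log V).
V + E = 76 + 118 = 194
ceil(log2(76)) = 7 (since 2^6 = 64 < 76 <= 128 = 2^7)
Total heap work = (V+E) * ceil(log2(V)) = 194 * 7 = 1358


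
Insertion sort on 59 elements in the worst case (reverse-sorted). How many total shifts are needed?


In the worst case (reverse-sorted), each element shifts past all previous:
  Element 1: 1 shifts
  Element 2: 2 shifts
  Element 3: 3 shifts
  Element 4: 4 shifts
  Element 5: 5 shifts
  ...
  Element 58: 58 shifts
Total = 1 + 2 + ... + 58
= 59*(59-1)/2 = 1711


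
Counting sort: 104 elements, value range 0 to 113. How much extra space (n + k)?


n = 104 (output array)
k = 114 (count array for 114 distinct values)
Extra space = 104 + 114 = 218


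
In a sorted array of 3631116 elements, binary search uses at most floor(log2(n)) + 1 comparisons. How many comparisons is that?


Halving sequence: 3631116 -> 1815558 -> 907779 -> 453889 -> 226944 -> 113472 -> 56736 -> 28368 -> 14184 -> 7092 -> 3546 -> 1773 -> 886 -> 443 -> 221 -> 110 -> 55 -> 27 -> 13 -> 6 -> 3 -> 1
Number of halvings = 21
Max comparisons = 21 + 1 = 22


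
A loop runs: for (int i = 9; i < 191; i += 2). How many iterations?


Loop starts at i = 9, increments by 2, stops when i >= 191.
Number of iterations = ceil((191 - 9) / 2)
= ceil(182 / 2)
= 91


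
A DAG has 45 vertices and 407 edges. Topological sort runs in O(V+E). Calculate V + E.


V = 45 (vertex processing)
E = 407 (edge processing)
V + E = 45 + 407 = 452


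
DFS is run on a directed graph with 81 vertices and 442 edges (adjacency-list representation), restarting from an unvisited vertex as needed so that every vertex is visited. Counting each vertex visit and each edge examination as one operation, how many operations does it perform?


A full DFS traversal processes each vertex exactly once (push/pop on stack).
Each directed edge is examined once.
V = 81, E = 442
V + E = 523


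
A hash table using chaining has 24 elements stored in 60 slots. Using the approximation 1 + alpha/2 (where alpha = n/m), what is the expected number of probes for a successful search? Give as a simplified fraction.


Load factor alpha = n/m = 24/60
Expected probes = 1 + alpha/2 = 1 + 24/(2*60)
= 1 + 24/120
= 120/120 + 24/120
= 144/120
Simplify: 6/5


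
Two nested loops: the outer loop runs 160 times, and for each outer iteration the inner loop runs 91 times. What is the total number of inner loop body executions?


Outer loop: 160 iterations
Inner loop: 91 iterations per outer iteration
Total = 160 * 91 = 14560


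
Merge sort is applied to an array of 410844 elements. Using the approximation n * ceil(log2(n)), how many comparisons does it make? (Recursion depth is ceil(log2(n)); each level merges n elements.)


Merge sort divides the array into halves recursively.
Number of levels = ceil(log2(410844)) = 19
At each level, approximately n = 410844 comparisons are needed for merging.
Total comparisons ~ n * ceil(log2(n)) = 410844 * 19 = 7806036


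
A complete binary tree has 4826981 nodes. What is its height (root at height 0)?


In a complete binary tree, level k holds nodes 2^k .. 2^(k+1)-1 (1-indexed).
Height = floor(log2(n)) = floor(log2(4826981)) = 22
Check: 2^22 = 4194304 <= 4826981 < 8388608 = 2^23


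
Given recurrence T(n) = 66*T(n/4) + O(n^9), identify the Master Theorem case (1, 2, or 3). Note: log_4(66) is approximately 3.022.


Master Theorem parameters: a=66, b=4, c=9
log_b(a) = 3.022
Compare b^c with a: 4^9 = 262144 > 66, so c > log_b(a).
Comparing c=9 vs log_b(a)=3.022:
9 > 3.022 => Case 3
Result: T(n) = O(n^9)
Master Theorem case = 3


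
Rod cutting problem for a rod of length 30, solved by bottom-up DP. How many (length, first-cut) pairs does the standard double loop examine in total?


For each subproblem length i = 1..30, the inner loop considers i possible first cuts.
Total = 1 + 2 + ... + 30
= 30*(30+1)/2
= 30*31/2 = 465


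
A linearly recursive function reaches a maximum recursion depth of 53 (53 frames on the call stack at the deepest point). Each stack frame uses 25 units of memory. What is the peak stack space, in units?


Maximum recursion depth = 53 frames
Memory per frame = 25 units
Total stack space = depth * frame_size
= 53 * 25 = 1325


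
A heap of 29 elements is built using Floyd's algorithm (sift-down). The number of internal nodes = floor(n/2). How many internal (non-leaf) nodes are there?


Leaf nodes occupy roughly half the array.
Sift-down is called for each internal node, starting from the last one.
Internal nodes = floor(n/2) = floor(29/2) = 14


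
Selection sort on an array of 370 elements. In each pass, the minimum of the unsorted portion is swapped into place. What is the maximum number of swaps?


Selection sort performs one swap per pass:
  Pass 1: find min in positions 0 to 369, swap with position 0
  Pass 2: find min in positions 1 to 369, swap with position 1
  Pass 3: find min in positions 2 to 369, swap with position 2
  Pass 4: find min in positions 3 to 369, swap with position 3
  Pass 5: find min in positions 4 to 369, swap with position 4
  ... (364 more passes)
Total passes (and swaps) = n - 1 = 370 - 1 = 369


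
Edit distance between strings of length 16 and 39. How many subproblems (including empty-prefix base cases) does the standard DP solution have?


The table includes base cases (empty prefixes).
Rows: (m+1) = 17
Columns: (n+1) = 40
Total = 17 * 40 = 680


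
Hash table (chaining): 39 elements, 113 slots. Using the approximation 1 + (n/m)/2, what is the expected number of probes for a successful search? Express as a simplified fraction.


Computing expected probes:
alpha = 39/113
= 1 + alpha/2
= 1 + 39/(2*113)
= (2*113 + 39) / (2*113)
= 265/226


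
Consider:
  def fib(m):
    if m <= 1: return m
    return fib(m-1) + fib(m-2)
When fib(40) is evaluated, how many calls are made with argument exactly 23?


Let N(m) = number of times fib(m) is called while evaluating fib(40).
N(40) = 1 (the initial call).
N(39) = 1 (only fib(40) calls it).
For 1 <= m <= 38: fib(m) is called by fib(m+1) and fib(m+2), so
  N(m) = N(m+1) + N(m+2).
fib(0) is called only by fib(2), so N(0) = N(2).
Walk down from m=40:
  N(40)=1, N(39)=1, N(38)=2, N(37)=3, N(36)=5, N(35)=8, N(34)=13, N(33)=21, N(32)=34, N(31)=55, N(30)=89, N(29)=144, N(28)=233, N(27)=377, N(26)=610, N(25)=987, N(24)=1597, N(23)=2584
N(23) = 2584


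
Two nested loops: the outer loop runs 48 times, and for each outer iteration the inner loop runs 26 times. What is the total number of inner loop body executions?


Outer loop: 48 iterations
Inner loop: 26 iterations per outer iteration
Total = 48 * 26 = 1248


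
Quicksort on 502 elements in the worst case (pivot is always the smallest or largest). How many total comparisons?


In the worst case, each partition step picks the worst pivot:
  Partition 1: 501 comparisons (n-1 elements to compare)
  Partition 2: 500 comparisons
  Partition 3: 499 comparisons
  Partition 4: 498 comparisons
  Partition 5: 497 comparisons
  ...
  Last partition: 0 comparisons
Total = (n-1) + (n-2) + ... + 1 + 0 = n*(n-1)/2
= 502*501/2 = 125751


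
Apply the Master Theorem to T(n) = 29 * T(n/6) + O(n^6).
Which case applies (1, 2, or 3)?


The Master Theorem: T(n) = a*T(n/b) + O(n^c)
  a = 29, b = 6, c = 6
log_b(a) = log_6(29) ~ 1.879
Compare b^c with a: 6^6 = 46656 > 29, so c > log_b(a).
Since c > log_b(a), Case 3 applies.
T(n) = O(n^6)
Master Theorem case = 3


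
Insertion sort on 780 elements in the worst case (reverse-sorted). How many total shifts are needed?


In the worst case (reverse-sorted), each element shifts past all previous:
  Element 1: 1 shifts
  Element 2: 2 shifts
  Element 3: 3 shifts
  Element 4: 4 shifts
  Element 5: 5 shifts
  ...
  Element 779: 779 shifts
Total = 1 + 2 + ... + 779
= 780*(780-1)/2 = 303810


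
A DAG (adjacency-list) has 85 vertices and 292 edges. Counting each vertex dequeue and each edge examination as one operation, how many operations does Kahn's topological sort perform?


V = 85 (vertex processing)
E = 292 (edge processing)
V + E = 85 + 292 = 377


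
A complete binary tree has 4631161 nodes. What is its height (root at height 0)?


In a complete binary tree, level k holds nodes 2^k .. 2^(k+1)-1 (1-indexed).
Height = floor(log2(n)) = floor(log2(4631161)) = 22
Check: 2^22 = 4194304 <= 4631161 < 8388608 = 2^23


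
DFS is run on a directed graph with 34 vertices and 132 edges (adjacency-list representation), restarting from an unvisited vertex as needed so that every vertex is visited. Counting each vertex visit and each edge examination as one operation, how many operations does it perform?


A full DFS traversal processes each vertex exactly once (push/pop on stack).
Each directed edge is examined once.
V = 34, E = 132
V + E = 166


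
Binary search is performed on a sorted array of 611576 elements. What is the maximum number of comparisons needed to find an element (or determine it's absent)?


Binary search halves the search space each comparison:
  Step 1: search space = 611576 -> 305788
  Step 2: search space = 305788 -> 152894
  Step 3: search space = 152894 -> 76447
  Step 4: search space = 76447 -> 38223
  Step 5: search space = 38223 -> 19111
  Step 6: search space = 19111 -> 9555
  Step 7: search space = 9555 -> 4777
  Step 8: search space = 4777 -> 2388
  Step 9: search space = 2388 -> 1194
  Step 10: search space = 1194 -> 597
  Step 11: search space = 597 -> 298
  Step 12: search space = 298 -> 149
  Step 13: search space = 149 -> 74
  Step 14: search space = 74 -> 37
  Step 15: search space = 37 -> 18
  Step 16: search space = 18 -> 9
  Step 17: search space = 9 -> 4
  Step 18: search space = 4 -> 2
  Step 19: search space = 2 -> 1
  Step 20: search space = 1 (final check)
Maximum comparisons = floor(log2(611576)) + 1 = 19 + 1 = 20


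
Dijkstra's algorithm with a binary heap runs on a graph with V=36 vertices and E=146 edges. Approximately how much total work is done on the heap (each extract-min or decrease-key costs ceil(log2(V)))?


Dijkstra with a binary heap: each vertex is extracted once, each edge may relax once.
Each heap operation costs O(log V).
V + E = 36 + 146 = 182
ceil(log2(36)) = 6 (since 2^5 = 32 < 36 <= 64 = 2^6)
Total heap work = (V+E) * ceil(log2(V)) = 182 * 6 = 1092


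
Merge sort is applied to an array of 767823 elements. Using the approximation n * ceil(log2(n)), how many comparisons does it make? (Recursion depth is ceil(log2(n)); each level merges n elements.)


Merge sort divides the array into halves recursively.
Number of levels = ceil(log2(767823)) = 20
At each level, approximately n = 767823 comparisons are needed for merging.
Total comparisons ~ n * ceil(log2(n)) = 767823 * 20 = 15356460


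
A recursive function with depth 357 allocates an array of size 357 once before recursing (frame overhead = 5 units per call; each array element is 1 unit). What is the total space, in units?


Array allocation: 357 units (allocated once)
Stack frames: 357 deep * 5 per frame = 1785 units
Total = 357 + 1785 = 2142


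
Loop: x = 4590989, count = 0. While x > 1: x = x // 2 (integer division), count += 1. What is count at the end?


The variable x halves each step:
x = 4590989 -> 2295494 -> 1147747 -> 573873 -> 286936 -> 143468 -> 71734 -> 35867 -> 17933 -> 8966 -> 4483 -> 2241 -> 1120 -> 560 -> 280 -> 140 -> 70 -> 35 -> 17 -> 8 -> 4 -> 2 -> 1
Number of halvings = floor(log2(4590989)) = 22


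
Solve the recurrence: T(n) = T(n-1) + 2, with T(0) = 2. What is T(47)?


Unrolling the recurrence:
T(47) = T(46) + 2
       = T(45) + 2 + 2
       = T(44) + 2*3
       ...
       = T(0) + 2*47
       = 2 + 94 = 96


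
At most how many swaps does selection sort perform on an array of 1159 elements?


Each of the 1158 passes places one element in its final position.
Pass 1: swap minimum into position 0
Pass 2: swap minimum of remaining into position 1
...
Pass 1158: last two elements, one swap
Maximum swaps = 1159 - 1 = 1158


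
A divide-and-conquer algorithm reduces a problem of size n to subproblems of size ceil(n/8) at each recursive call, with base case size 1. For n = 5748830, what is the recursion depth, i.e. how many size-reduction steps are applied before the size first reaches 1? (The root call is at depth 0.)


Each step divides the size by 8 (rounding up); after k steps the size is ceil(n/8^k), which equals 1 exactly when 8^k >= n.
So the depth is the smallest k with 8^k >= 5748830, i.e. ceil(log_8(5748830)).
8^7 = 2097152 < 5748830 <= 16777216 = 8^8
Recursion depth = 8


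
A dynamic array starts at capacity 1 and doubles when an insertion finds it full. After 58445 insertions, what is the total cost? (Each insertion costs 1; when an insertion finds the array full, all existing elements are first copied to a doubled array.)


Insertion cost: 58445 (one per element)
Resizes occur just before inserting elements 2, 3, 5, 9, ...
Elements copied at each resize: 1 + 2 + 4 + 8 + 16 + 32 + 64 + 128 + 256 + 512 + 1024 + 2048 + 4096 + 8192 + 16384 + 32768
Sum of copies = 65535 (geometric series: 2^k - 1)
Total = 58445 + 65535 = 123980


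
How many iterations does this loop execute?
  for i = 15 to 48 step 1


The loop variable i takes values starting at 15 and increments by 1 each iteration.
Sequence: i = 15, 16, 17, 18, 19, 20, 21, 22, 23, ...
The upper bound 48 is inclusive, so the count is floor((last - first) / step) + 1:
floor((48 - 15) / 1) + 1 = floor(33/1) + 1 = 33 + 1 = 34


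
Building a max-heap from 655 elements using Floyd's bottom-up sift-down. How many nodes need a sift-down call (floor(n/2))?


In a heap of 655 elements (0-indexed array):
  Last element index: 654
  Parent of last element: floor((654 - 1) / 2) = 326
  Internal nodes: indices 0 to 326
  Count = floor(655/2) = 327


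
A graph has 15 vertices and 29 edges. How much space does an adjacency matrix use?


Adjacency matrix: V x V grid of entries
Space = V^2 = 15^2 = 15 * 15 = 225


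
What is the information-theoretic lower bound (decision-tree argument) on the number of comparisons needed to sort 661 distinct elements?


A binary decision tree of height h has at most 2^h leaves and needs at least n! of them, so h >= ceil(log2(n!)).
661! is far too large to multiply out, so use Stirling's series:
  ln(n!) ~ n ln n - n + (1/2) ln(2 pi n) + 1/(12n)  (error below 1/(360 n^3), negligible here)
  ln(661) = 6.4937538
  n ln n = 661 * 6.4937538 = 4292.3713
  (1/2) ln(2 pi * 661) = (1/2) ln(4153.1855) = 4.1658
  1/(12*661) = 0.0001
  ln(661!) ~ 4292.3713 - 661 + 4.1658 + 0.0001 = 3635.5372
Convert to base 2: log2(661!) = 3635.5372 / ln 2 = 3635.5372 / 0.69314718 = 5244.9715
ceil(5244.9715) = 5245


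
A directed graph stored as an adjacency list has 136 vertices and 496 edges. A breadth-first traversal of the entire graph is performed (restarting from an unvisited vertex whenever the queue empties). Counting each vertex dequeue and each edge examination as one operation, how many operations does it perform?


A full BFS traversal dequeues each vertex once and examines each edge once.
Vertex visits: 136
Edge visits: 496
V + E = 136 + 496 = 632


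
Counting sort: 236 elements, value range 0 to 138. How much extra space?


n = 236 (output array)
k = 139 (count array for 139 distinct values)
Extra space = 236 + 139 = 375


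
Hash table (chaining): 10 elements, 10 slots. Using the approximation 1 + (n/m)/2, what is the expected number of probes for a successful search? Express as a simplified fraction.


Computing expected probes:
alpha = 10/10
= 1 + alpha/2
= 1 + 10/(2*10)
= (2*10 + 10) / (2*10)
= 30/20 = 3/2


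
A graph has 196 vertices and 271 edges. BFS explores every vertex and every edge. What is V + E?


A full BFS traversal dequeues each vertex once and examines each edge once.
Vertex visits: 196
Edge visits: 271
V + E = 196 + 271 = 467


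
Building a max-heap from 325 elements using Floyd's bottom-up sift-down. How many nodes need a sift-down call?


In a heap of 325 elements (0-indexed array):
  Last element index: 324
  Parent of last element: floor((324 - 1) / 2) = 161
  Internal nodes: indices 0 to 161
  Count = floor(325/2) = 162
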